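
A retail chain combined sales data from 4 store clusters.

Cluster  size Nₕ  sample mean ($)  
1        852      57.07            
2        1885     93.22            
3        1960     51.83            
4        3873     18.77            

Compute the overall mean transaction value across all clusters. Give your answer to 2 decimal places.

46.51

N = 8570; weights Wₕ = Nₕ/N = (0.0994, 0.2200, 0.2287, 0.4519).
x̄_st = Σ Wₕ·x̄ₕ = 0.0994·57.07 + 0.2200·93.22 + 0.2287·51.83 + 0.4519·18.77 ≈ 46.5142...
→ 46.51.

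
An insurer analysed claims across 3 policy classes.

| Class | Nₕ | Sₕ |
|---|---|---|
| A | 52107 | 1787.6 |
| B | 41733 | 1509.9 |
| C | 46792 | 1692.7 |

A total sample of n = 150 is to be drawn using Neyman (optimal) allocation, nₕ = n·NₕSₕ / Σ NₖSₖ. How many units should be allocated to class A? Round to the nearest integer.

59

Σ NₕSₕ = 52107·1787.6 + 41733·1509.9 + 46792·1692.7 = 235363948.3.
Share for A: 93146473.2/235363948.3 = 0.39576.
n_A = 150 × 0.39576 = 59.363... → 59.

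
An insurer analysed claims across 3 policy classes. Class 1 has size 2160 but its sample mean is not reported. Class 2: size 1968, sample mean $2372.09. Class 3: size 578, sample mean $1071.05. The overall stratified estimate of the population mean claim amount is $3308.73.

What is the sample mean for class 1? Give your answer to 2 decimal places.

Σ Nₕx̄ₕ = N·μ, so 2160·x̄_1 = 4706·3308.73 − (1968·2372.09 + 578·1071.05).
= 15570883.38 − 5287340.02 = 10283543.36.
x̄_1 = 10283543.36 / 2160 = 4760.8997... → 4760.90.

4760.90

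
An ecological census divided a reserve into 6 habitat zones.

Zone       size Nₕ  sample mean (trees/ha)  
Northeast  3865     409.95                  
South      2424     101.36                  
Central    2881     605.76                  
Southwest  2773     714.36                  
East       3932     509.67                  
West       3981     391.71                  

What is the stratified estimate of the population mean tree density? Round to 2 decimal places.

459.29

N = 3865 + 2424 + 2881 + 2773 + 3932 + 3981 = 19856.
The stratified mean weights each stratum mean by its population share Nₕ/N.
Σ Nₕx̄ₕ = 3865·409.95 + 2424·101.36 + 2881·605.76 + 2773·714.36 + 3932·509.67 + 3981·391.71 = 1584456.75 + 245696.64 + 1745194.56 + 1980920.28 + 2004022.44 + 1559397.51 = 9119688.18.
Divide by N: 9119688.18 / 19856 = 459.2913... → 459.29.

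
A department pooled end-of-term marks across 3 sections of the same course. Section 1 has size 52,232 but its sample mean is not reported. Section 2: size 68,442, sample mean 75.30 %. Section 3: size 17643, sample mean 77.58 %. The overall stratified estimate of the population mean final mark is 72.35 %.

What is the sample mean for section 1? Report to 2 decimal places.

Σ Nₕx̄ₕ = N·μ, so 52232·x̄_1 = 138317·72.35 − (68442·75.30 + 17643·77.58).
= 10007234.95 − 6522426.54 = 3484808.41.
x̄_1 = 3484808.41 / 52232 = 66.7179... → 66.72.

66.72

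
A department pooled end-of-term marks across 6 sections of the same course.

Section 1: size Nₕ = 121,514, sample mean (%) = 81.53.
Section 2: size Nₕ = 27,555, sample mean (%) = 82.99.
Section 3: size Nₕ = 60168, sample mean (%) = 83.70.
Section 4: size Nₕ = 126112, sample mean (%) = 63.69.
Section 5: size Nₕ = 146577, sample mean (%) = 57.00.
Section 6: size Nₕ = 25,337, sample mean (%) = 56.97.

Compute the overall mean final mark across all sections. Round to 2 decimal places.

N = 507263; weights Wₕ = Nₕ/N = (0.2395, 0.0543, 0.1186, 0.2486, 0.2890, 0.0499).
x̄_st = Σ Wₕ·x̄ₕ = 0.2395·81.53 + 0.0543·82.99 + 0.1186·83.70 + 0.2486·63.69 + 0.2890·57.00 + 0.0499·56.97 ≈ 69.1166...
→ 69.12.

69.12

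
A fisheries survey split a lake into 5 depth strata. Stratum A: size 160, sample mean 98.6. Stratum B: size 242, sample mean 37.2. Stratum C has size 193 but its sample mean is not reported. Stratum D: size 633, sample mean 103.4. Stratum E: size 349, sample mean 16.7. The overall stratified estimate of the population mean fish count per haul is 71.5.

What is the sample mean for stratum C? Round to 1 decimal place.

N = 160 + 242 + 193 + 633 + 349 = 1577.
Overall total = μ·N = 71.5·1577 = 112755.5.
Subtract the known strata: 160·98.6 + 242·37.2 + 633·103.4 + 349·16.7 = 96058.9.
Remaining total for stratum C: 112755.5 − 96058.9 = 16696.6.
Divide by its size: 16696.6 / 193 = 86.511... → 86.5.

86.5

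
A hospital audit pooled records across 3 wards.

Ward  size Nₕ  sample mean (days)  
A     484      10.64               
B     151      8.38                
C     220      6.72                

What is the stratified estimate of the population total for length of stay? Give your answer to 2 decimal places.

Population total = Σ Nₕ·x̄ₕ (each stratum's size times its mean).
484·10.64 + 151·8.38 + 220·6.72 = 5149.76 + 1265.38 + 1478.4 = 7893.54.

7893.54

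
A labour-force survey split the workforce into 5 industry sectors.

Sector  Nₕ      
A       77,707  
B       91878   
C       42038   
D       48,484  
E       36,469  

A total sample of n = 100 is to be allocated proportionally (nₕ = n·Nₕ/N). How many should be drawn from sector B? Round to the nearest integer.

31

Share of sector B = 91878/296576 = 0.30980.
Allocate 100 × 0.30980 = 30.980... → 31.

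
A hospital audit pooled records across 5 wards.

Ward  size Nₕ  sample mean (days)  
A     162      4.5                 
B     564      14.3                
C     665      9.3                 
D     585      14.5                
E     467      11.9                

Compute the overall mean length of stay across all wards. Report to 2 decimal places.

11.88

N = 2443; weights Wₕ = Nₕ/N = (0.0663, 0.2309, 0.2722, 0.2395, 0.1912).
x̄_st = Σ Wₕ·x̄ₕ = 0.0663·4.5 + 0.2309·14.3 + 0.2722·9.3 + 0.2395·14.5 + 0.1912·11.9 ≈ 11.8782...
→ 11.88.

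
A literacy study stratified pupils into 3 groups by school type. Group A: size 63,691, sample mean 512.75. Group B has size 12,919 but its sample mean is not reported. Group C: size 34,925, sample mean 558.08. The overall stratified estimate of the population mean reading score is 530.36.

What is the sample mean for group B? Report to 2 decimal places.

542.24

Σ Nₕx̄ₕ = N·μ, so 12919·x̄_B = 111535·530.36 − (63691·512.75 + 34925·558.08).
= 59153702.6 − 52148504.25 = 7005198.35.
x̄_B = 7005198.35 / 12919 = 542.2400... → 542.24.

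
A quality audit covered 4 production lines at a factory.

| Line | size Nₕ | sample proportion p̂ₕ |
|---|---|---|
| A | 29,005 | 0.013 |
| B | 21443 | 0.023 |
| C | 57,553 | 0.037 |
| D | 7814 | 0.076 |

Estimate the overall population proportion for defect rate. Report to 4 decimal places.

N = 29005 + 21443 + 57553 + 7814 = 115815.
Overall proportion = Σ (Nₕ/N)·p̂ₕ.
Σ Nₕp̂ₕ = 377.065 + 493.189 + 2129.461 + 593.864 = 3593.579.
3593.579 / 115815 = 0.031029... → 0.0310.

0.0310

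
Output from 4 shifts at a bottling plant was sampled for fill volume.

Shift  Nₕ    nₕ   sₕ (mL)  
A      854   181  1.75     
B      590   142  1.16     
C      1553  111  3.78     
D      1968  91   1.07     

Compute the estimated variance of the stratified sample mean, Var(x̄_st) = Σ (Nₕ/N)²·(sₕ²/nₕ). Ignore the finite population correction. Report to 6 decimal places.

0.015205

N = 4965; Wₕ = Nₕ/N.
shift A: (854/4965)²·1.75²/181 = 0.000500581
shift B: (590/4965)²·1.16²/142 = 0.000133811
shift C: (1553/4965)²·3.78²/111 = 0.012594039
shift D: (1968/4965)²·1.07²/91 = 0.001976687
Sum = 0.015205118 → 0.015205.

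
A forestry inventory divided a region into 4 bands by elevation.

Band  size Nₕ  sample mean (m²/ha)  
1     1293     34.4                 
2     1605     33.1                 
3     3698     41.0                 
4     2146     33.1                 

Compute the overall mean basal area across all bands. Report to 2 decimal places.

N = 1293 + 1605 + 3698 + 2146 = 8742.
Overall mean = Σ (Nₕ/N)·x̄ₕ — weight by population share, not a simple average.
Σ Nₕx̄ₕ = 1293·34.4 + 1605·33.1 + 3698·41.0 + 2146·33.1 = 44479.2 + 53125.5 + 151618 + 71032.6 = 320255.3.
Divide by N: 320255.3 / 8742 = 36.6341... → 36.63.

36.63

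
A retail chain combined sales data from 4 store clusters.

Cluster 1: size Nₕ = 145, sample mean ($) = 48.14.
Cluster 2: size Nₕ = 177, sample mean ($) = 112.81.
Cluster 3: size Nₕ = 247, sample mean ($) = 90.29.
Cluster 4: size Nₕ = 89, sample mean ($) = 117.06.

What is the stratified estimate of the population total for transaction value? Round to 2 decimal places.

1: 145·48.14 = 6980.3
2: 177·112.81 = 19967.37
3: 247·90.29 = 22301.63
4: 89·117.06 = 10418.34
τ̂ = Σ Nₕx̄ₕ = 59667.64.

59667.64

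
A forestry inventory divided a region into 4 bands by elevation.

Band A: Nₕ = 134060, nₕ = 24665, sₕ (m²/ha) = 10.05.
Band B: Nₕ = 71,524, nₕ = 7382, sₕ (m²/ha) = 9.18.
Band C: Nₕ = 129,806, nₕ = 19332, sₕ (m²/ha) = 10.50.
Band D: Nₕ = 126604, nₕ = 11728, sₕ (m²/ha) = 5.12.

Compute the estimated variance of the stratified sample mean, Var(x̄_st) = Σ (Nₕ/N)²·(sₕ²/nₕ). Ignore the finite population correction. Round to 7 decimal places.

0.0012365

N = 461994; Wₕ = Nₕ/N.
band A: (134060/461994)²·10.05²/24665 = 0.0003448075
band B: (71524/461994)²·9.18²/7382 = 0.0002736165
band C: (129806/461994)²·10.50²/19332 = 0.0004502137
band D: (126604/461994)²·5.12²/11728 = 0.0001678565
Sum = 0.0012364942 → 0.0012365.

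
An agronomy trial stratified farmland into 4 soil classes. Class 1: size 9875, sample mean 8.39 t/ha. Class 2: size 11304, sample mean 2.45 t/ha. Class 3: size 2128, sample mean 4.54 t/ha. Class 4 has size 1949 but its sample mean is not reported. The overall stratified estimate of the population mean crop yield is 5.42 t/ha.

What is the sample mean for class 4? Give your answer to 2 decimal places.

8.56

N = 9875 + 11304 + 2128 + 1949 = 25256.
Overall total = μ·N = 5.42·25256 = 136887.52.
Subtract the known strata: 9875·8.39 + 11304·2.45 + 2128·4.54 = 120207.17.
Remaining total for class 4: 136887.52 − 120207.17 = 16680.35.
Divide by its size: 16680.35 / 1949 = 8.5584... → 8.56.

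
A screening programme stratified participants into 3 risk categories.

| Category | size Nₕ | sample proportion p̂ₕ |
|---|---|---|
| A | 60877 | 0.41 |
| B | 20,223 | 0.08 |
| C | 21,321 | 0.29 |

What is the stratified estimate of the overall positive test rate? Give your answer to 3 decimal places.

0.320

Wₕ = Nₕ/N with N = 102421: 0.5944, 0.1974, 0.2082.
p̂_st = 0.5944·0.41 + 0.1974·0.08 + 0.2082·0.29 ≈ 0.31986... → 0.320.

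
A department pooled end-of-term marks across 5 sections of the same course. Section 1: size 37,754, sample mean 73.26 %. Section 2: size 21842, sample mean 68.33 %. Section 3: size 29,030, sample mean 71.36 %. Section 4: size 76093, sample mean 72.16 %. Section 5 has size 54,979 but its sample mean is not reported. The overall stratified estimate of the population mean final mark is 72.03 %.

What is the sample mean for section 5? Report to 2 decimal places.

72.83

N = 37754 + 21842 + 29030 + 76093 + 54979 = 219698.
Overall total = μ·N = 72.03·219698 = 15824846.94.
Subtract the known strata: 37754·73.26 + 21842·68.33 + 29030·71.36 + 76093·72.16 = 11820773.58.
Remaining total for section 5: 15824846.94 − 11820773.58 = 4004073.36.
Divide by its size: 4004073.36 / 54979 = 72.8291... → 72.83.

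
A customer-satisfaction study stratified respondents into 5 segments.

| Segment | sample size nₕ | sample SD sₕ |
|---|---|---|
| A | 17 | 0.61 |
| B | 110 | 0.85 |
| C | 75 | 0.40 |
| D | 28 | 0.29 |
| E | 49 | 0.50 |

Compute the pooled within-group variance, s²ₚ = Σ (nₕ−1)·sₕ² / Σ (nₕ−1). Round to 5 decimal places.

0.40444

Degrees of freedom: 16 + 109 + 74 + 27 + 48 = 274.
Σ(nₕ−1)sₕ² = 16·0.3721 + 109·0.7225 + 74·0.16 + 27·0.0841 + 48·0.25 = 110.8168.
s²ₚ = 110.8168 / 274 = 0.4044409... → 0.40444.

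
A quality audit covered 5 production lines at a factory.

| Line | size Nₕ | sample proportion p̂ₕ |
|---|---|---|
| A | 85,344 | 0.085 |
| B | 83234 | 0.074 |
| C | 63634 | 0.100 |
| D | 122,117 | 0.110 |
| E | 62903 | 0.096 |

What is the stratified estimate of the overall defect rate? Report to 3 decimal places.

Wₕ = Nₕ/N with N = 417232: 0.2045, 0.1995, 0.1525, 0.2927, 0.1508.
p̂_st = 0.2045·0.085 + 0.1995·0.074 + 0.1525·0.100 + 0.2927·0.110 + 0.1508·0.096 ≈ 0.09407... → 0.094.

0.094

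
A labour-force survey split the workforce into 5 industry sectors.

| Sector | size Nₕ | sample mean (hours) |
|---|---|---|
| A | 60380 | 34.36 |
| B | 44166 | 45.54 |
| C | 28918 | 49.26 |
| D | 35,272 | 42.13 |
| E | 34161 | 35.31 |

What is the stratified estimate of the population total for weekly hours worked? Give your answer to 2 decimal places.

Population total = Σ Nₕ·x̄ₕ (each stratum's size times its mean).
60380·34.36 + 44166·45.54 + 28918·49.26 + 35272·42.13 + 34161·35.31 = 2074656.8 + 2011319.64 + 1424500.68 + 1486009.36 + 1206224.91 = 8202711.39.

8202711.39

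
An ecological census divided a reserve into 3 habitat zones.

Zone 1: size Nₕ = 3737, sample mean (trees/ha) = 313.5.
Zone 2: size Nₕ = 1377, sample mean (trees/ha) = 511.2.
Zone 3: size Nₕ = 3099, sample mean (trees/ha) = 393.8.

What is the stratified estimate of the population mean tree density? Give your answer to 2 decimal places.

376.95

N = 3737 + 1377 + 3099 = 8213.
Weight each subgroup mean by Nₕ/N and sum.
Σ Nₕx̄ₕ = 3737·313.5 + 1377·511.2 + 3099·393.8 = 1171549.5 + 703922.4 + 1220386.2 = 3095858.1.
Divide by N: 3095858.1 / 8213 = 376.9461... → 376.95.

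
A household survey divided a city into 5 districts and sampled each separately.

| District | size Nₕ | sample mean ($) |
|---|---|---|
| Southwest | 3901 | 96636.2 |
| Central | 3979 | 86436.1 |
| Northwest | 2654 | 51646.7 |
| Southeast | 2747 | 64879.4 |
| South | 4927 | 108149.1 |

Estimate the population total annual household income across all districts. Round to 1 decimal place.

Southwest: 3901·96636.2 = 376977816.2
Central: 3979·86436.1 = 343929241.9
Northwest: 2654·51646.7 = 137070341.8
Southeast: 2747·64879.4 = 178223711.8
South: 4927·108149.1 = 532850615.7
τ̂ = Σ Nₕx̄ₕ = 1569051727.4.

1569051727.4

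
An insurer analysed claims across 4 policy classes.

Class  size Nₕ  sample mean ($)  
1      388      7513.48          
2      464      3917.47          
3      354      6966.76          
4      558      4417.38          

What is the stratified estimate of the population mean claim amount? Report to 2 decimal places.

5478.50

N = 1764; weights Wₕ = Nₕ/N = (0.2200, 0.2630, 0.2007, 0.3163).
x̄_st = Σ Wₕ·x̄ₕ = 0.2200·7513.48 + 0.2630·3917.47 + 0.2007·6966.76 + 0.3163·4417.38 ≈ 5478.4963...
→ 5478.50.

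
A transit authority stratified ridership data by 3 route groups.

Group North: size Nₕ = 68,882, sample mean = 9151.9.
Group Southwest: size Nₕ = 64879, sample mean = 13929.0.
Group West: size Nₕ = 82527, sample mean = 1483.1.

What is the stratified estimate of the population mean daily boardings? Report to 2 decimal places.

x̄_st = (Σ Nₕx̄ₕ) / (Σ Nₕ) = (68882·9151.9 + 64879·13929.0 + 82527·1483.1) / 216288
= 1656496560.5 / 216288 = 7658.7539... → 7658.75.

7658.75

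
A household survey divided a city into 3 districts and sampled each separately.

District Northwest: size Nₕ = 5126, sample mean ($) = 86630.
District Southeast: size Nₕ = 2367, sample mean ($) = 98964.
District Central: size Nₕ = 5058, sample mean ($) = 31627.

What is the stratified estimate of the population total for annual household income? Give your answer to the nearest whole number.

838282534

Estimate total by summing Nₕ·x̄ₕ over strata.
5126·86630 + 2367·98964 + 5058·31627 = 444065380 + 234247788 + 159969366 = 838282534.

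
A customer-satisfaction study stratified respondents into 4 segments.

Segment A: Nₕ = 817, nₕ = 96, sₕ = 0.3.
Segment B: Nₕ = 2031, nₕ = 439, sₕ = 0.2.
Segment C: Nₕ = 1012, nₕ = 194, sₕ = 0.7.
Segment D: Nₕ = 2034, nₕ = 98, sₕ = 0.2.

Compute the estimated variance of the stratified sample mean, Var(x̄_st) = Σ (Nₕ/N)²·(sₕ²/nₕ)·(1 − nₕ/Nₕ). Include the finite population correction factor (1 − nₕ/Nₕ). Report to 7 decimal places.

0.0001308

N = 5894. Term for each stratum: Wₕ²sₕ²/nₕ·(1−nₕ/Nₕ).
Var(x̄_st) = 0.0000158967 + 0.0000084806 + 0.0000601877 + 0.0000462669 = 0.0001308320 → 0.0001308.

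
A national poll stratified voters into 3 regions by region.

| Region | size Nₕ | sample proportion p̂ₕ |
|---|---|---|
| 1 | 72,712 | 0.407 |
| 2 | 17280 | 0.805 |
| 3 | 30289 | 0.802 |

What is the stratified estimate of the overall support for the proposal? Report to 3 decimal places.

N = 72712 + 17280 + 30289 = 120281.
Overall proportion = Σ (Nₕ/N)·p̂ₕ.
Σ Nₕp̂ₕ = 29593.784 + 13910.4 + 24291.778 = 67795.962.
67795.962 / 120281 = 0.56365... → 0.564.

0.564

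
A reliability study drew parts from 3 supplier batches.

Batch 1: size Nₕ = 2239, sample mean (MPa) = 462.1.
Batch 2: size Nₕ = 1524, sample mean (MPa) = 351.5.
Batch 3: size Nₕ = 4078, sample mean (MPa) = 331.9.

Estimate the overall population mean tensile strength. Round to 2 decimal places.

372.89

N = 2239 + 1524 + 4078 = 7841.
Weight each subgroup mean by Nₕ/N and sum.
Σ Nₕx̄ₕ = 2239·462.1 + 1524·351.5 + 4078·331.9 = 1034641.9 + 535686 + 1353488.2 = 2923816.1.
Divide by N: 2923816.1 / 7841 = 372.8882... → 372.89.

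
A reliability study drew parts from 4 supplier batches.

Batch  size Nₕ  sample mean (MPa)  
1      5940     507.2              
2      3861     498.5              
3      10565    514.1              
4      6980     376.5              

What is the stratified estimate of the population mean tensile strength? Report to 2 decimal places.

N = 27346; weights Wₕ = Nₕ/N = (0.2172, 0.1412, 0.3863, 0.2552).
x̄_st = Σ Wₕ·x̄ₕ = 0.2172·507.2 + 0.1412·498.5 + 0.3863·514.1 + 0.2552·376.5 ≈ 475.2766...
→ 475.28.

475.28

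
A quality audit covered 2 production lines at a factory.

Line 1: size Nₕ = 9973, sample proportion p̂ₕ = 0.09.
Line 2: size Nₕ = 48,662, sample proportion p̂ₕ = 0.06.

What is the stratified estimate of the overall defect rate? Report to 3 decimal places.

0.065

N = 9973 + 48662 = 58635.
Overall proportion = Σ (Nₕ/N)·p̂ₕ.
Σ Nₕp̂ₕ = 897.57 + 2919.72 = 3817.29.
3817.29 / 58635 = 0.06510... → 0.065.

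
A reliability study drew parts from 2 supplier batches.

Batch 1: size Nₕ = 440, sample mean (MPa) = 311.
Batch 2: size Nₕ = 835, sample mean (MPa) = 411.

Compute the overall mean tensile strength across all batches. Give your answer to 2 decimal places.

x̄_st = (Σ Nₕx̄ₕ) / (Σ Nₕ) = (440·311 + 835·411) / 1275
= 480025 / 1275 = 376.4902... → 376.49.

376.49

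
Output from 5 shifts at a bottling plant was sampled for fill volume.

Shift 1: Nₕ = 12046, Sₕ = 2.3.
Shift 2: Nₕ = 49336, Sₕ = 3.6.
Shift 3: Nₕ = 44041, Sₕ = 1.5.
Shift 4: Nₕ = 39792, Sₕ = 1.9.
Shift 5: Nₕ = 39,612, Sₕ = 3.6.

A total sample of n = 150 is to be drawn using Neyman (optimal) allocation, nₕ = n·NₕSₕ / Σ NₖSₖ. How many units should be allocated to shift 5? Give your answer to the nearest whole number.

1: NₕSₕ = 12046·2.3 = 27705.8
2: NₕSₕ = 49336·3.6 = 177609.6
3: NₕSₕ = 44041·1.5 = 66061.5
4: NₕSₕ = 39792·1.9 = 75604.8
5: NₕSₕ = 39612·3.6 = 142603.2
Σ NₕSₕ = 489584.9.
n_5 = 150·142603.2/489584.9 = 43.691... → 44.

44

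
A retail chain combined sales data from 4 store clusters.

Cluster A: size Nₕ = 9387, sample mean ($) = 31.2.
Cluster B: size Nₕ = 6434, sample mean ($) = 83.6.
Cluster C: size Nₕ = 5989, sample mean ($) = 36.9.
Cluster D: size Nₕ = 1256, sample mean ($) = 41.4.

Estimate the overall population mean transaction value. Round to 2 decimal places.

x̄_st = (Σ Nₕx̄ₕ) / (Σ Nₕ) = (9387·31.2 + 6434·83.6 + 5989·36.9 + 1256·41.4) / 23066
= 1103749.3 / 23066 = 47.8518... → 47.85.

47.85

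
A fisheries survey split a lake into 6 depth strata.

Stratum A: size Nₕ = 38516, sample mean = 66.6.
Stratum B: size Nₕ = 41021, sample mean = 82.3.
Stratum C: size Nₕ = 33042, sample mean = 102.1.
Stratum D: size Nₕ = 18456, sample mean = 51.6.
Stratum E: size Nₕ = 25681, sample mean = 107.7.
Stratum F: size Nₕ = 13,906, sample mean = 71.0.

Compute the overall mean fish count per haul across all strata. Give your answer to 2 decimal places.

x̄_st = (Σ Nₕx̄ₕ) / (Σ Nₕ) = (38516·66.6 + 41021·82.3 + 33042·102.1 + 18456·51.6 + 25681·107.7 + 13906·71.0) / 170622
= 14020281.4 / 170622 = 82.1716... → 82.17.

82.17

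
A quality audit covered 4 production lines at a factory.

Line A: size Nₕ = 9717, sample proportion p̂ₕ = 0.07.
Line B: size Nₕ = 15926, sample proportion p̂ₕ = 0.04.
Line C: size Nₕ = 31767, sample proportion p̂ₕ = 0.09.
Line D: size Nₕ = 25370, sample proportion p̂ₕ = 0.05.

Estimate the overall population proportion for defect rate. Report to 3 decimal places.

0.066

Wₕ = Nₕ/N with N = 82780: 0.1174, 0.1924, 0.3838, 0.3065.
p̂_st = 0.1174·0.07 + 0.1924·0.04 + 0.3838·0.09 + 0.3065·0.05 ≈ 0.06577... → 0.066.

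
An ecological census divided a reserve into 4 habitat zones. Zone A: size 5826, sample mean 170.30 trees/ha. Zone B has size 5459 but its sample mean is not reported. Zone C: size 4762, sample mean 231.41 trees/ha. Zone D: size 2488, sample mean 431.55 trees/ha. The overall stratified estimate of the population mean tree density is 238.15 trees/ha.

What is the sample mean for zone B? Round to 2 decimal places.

N = 5826 + 5459 + 4762 + 2488 = 18535.
Overall total = μ·N = 238.15·18535 = 4414110.25.
Subtract the known strata: 5826·170.30 + 4762·231.41 + 2488·431.55 = 3167838.62.
Remaining total for zone B: 4414110.25 − 3167838.62 = 1246271.63.
Divide by its size: 1246271.63 / 5459 = 228.2967... → 228.30.

228.30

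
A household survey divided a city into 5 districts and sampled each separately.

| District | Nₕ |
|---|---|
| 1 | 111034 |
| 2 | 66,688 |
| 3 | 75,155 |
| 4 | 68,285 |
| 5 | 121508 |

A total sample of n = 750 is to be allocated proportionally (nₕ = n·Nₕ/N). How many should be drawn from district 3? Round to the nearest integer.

Share of district 3 = 75155/442670 = 0.16978.
Allocate 750 × 0.16978 = 127.332... → 127.

127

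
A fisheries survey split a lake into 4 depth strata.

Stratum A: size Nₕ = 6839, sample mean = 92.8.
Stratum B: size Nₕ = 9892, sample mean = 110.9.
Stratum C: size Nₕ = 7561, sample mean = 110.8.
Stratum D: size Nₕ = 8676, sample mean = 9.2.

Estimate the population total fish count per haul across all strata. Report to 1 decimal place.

Population total = Σ Nₕ·x̄ₕ (each stratum's size times its mean).
6839·92.8 + 9892·110.9 + 7561·110.8 + 8676·9.2 = 634659.2 + 1097022.8 + 837758.8 + 79819.2 = 2649260.0.

2649260.0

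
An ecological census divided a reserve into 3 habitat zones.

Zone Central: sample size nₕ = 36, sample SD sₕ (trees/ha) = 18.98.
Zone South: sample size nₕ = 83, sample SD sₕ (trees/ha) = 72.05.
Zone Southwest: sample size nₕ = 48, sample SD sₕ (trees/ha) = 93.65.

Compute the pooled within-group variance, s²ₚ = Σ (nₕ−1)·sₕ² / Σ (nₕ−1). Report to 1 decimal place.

Central: (36−1)·18.98² = 35·360.2404 = 12608.414
South: (83−1)·72.05² = 82·5191.2025 = 425678.605
Southwest: (48−1)·93.65² = 47·8770.3225 = 412205.1575
Numerator = 850492.1765; denominator = Σ(nₕ−1) = 164.
s²ₚ = 850492.1765/164 = 5185.928... → 5185.9.

5185.9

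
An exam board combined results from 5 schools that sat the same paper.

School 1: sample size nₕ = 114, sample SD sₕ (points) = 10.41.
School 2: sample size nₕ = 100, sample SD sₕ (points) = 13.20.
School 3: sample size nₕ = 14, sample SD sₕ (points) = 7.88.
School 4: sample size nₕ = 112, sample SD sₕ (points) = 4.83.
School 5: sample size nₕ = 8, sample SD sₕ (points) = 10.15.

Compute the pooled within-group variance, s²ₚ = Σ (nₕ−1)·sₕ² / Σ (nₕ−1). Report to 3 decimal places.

97.998

1: (114−1)·10.41² = 113·108.3681 = 12245.5953
2: (100−1)·13.20² = 99·174.24 = 17249.76
3: (14−1)·7.88² = 13·62.0944 = 807.2272
4: (112−1)·4.83² = 111·23.3289 = 2589.5079
5: (8−1)·10.15² = 7·103.0225 = 721.1575
Numerator = 33613.2479; denominator = Σ(nₕ−1) = 343.
s²ₚ = 33613.2479/343 = 97.99781... → 97.998.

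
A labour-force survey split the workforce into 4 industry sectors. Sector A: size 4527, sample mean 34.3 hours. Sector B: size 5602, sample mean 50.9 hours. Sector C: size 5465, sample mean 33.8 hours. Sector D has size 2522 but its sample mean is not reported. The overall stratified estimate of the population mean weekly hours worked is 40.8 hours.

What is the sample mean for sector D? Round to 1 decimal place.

N = 4527 + 5602 + 5465 + 2522 = 18116.
Overall total = μ·N = 40.8·18116 = 739132.8.
Subtract the known strata: 4527·34.3 + 5602·50.9 + 5465·33.8 = 625134.9.
Remaining total for sector D: 739132.8 − 625134.9 = 113997.9.
Divide by its size: 113997.9 / 2522 = 45.201... → 45.2.

45.2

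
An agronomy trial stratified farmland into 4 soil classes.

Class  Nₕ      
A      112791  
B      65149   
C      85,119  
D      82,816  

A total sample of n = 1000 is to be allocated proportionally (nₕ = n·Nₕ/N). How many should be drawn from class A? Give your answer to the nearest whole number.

Share of class A = 112791/345875 = 0.32610.
Allocate 1000 × 0.32610 = 326.103... → 326.

326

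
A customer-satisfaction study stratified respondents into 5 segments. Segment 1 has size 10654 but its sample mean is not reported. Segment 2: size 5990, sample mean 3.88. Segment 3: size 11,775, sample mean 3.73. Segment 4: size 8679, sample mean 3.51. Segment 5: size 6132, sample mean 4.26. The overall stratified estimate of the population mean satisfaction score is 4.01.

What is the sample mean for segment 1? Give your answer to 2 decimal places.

4.66

N = 10654 + 5990 + 11775 + 8679 + 6132 = 43230.
Overall total = μ·N = 4.01·43230 = 173352.3.
Subtract the known strata: 5990·3.88 + 11775·3.73 + 8679·3.51 + 6132·4.26 = 123747.56.
Remaining total for segment 1: 173352.3 − 123747.56 = 49604.74.
Divide by its size: 49604.74 / 10654 = 4.6560... → 4.66.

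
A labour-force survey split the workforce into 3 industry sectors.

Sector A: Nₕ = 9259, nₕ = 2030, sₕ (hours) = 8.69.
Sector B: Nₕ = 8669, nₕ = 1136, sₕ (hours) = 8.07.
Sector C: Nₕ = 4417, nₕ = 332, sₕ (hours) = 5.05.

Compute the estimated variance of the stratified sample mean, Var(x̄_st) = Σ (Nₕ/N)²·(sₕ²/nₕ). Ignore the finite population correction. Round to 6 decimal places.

N = 22345. Term for each stratum: Wₕ²sₕ²/nₕ.
Var(x̄_st) = 0.006387207 + 0.008628713 + 0.003001503 = 0.018017422 → 0.018017.

0.018017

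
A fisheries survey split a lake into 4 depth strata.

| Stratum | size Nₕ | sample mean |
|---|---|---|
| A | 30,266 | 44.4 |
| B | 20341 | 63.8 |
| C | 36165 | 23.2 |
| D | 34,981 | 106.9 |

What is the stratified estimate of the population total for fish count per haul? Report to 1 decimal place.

7220063.1

Estimate total by summing Nₕ·x̄ₕ over strata.
30266·44.4 + 20341·63.8 + 36165·23.2 + 34981·106.9 = 1343810.4 + 1297755.8 + 839028 + 3739468.9 = 7220063.1.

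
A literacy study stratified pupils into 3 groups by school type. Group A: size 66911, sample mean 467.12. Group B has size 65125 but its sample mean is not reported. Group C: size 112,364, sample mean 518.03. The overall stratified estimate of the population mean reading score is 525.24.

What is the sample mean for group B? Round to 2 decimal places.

N = 66911 + 65125 + 112364 = 244400.
Overall total = μ·N = 525.24·244400 = 128368656.
Subtract the known strata: 66911·467.12 + 112364·518.03 = 89463389.24.
Remaining total for group B: 128368656 − 89463389.24 = 38905266.76.
Divide by its size: 38905266.76 / 65125 = 597.3937... → 597.39.

597.39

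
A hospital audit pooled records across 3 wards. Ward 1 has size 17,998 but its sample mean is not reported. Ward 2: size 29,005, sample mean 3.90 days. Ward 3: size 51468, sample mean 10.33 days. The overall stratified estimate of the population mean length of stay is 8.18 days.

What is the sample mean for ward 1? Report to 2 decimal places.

8.93

N = 17998 + 29005 + 51468 = 98471.
Overall total = μ·N = 8.18·98471 = 805492.78.
Subtract the known strata: 29005·3.90 + 51468·10.33 = 644783.94.
Remaining total for ward 1: 805492.78 − 644783.94 = 160708.84.
Divide by its size: 160708.84 / 17998 = 8.9293... → 8.93.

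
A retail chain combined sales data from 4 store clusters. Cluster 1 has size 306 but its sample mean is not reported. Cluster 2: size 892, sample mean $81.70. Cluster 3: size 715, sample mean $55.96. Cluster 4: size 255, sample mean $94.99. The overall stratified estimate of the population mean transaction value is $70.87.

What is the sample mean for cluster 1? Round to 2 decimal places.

N = 306 + 892 + 715 + 255 = 2168.
Overall total = μ·N = 70.87·2168 = 153646.16.
Subtract the known strata: 892·81.70 + 715·55.96 + 255·94.99 = 137110.25.
Remaining total for cluster 1: 153646.16 − 137110.25 = 16535.91.
Divide by its size: 16535.91 / 306 = 54.0389... → 54.04.

54.04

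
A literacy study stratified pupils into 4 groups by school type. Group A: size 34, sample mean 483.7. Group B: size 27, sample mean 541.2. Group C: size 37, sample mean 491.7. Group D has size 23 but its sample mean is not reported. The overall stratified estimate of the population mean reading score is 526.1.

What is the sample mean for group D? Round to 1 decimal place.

626.4

Σ Nₕx̄ₕ = N·μ, so 23·x̄_D = 121·526.1 − (34·483.7 + 27·541.2 + 37·491.7).
= 63658.1 − 49251.1 = 14407.
x̄_D = 14407 / 23 = 626.391... → 626.4.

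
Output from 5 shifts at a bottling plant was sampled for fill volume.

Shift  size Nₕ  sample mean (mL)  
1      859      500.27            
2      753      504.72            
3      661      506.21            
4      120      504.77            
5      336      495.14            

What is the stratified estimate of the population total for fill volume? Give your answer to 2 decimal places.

1: 859·500.27 = 429731.93
2: 753·504.72 = 380054.16
3: 661·506.21 = 334604.81
4: 120·504.77 = 60572.4
5: 336·495.14 = 166367.04
τ̂ = Σ Nₕx̄ₕ = 1371330.34.

1371330.34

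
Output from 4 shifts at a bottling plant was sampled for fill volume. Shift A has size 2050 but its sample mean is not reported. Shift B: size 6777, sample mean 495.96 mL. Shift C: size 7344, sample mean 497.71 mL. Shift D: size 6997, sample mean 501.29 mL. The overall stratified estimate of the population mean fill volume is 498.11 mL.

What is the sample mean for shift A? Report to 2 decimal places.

N = 2050 + 6777 + 7344 + 6997 = 23168.
Overall total = μ·N = 498.11·23168 = 11540212.48.
Subtract the known strata: 6777·495.96 + 7344·497.71 + 6997·501.29 = 10523829.29.
Remaining total for shift A: 11540212.48 − 10523829.29 = 1016383.19.
Divide by its size: 1016383.19 / 2050 = 495.7967... → 495.80.

495.80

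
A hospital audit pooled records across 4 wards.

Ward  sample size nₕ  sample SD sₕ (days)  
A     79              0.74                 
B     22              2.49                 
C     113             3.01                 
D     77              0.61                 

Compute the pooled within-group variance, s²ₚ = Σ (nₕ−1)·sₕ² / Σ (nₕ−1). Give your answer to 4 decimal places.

A: (79−1)·0.74² = 78·0.5476 = 42.7128
B: (22−1)·2.49² = 21·6.2001 = 130.2021
C: (113−1)·3.01² = 112·9.0601 = 1014.7312
D: (77−1)·0.61² = 76·0.3721 = 28.2796
Numerator = 1215.9257; denominator = Σ(nₕ−1) = 287.
s²ₚ = 1215.9257/287 = 4.236675... → 4.2367.

4.2367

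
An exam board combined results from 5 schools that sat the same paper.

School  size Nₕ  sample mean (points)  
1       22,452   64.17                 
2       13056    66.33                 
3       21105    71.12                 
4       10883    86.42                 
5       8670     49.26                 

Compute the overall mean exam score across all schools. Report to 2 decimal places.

67.95

N = 76166; weights Wₕ = Nₕ/N = (0.2948, 0.1714, 0.2771, 0.1429, 0.1138).
x̄_st = Σ Wₕ·x̄ₕ = 0.2948·64.17 + 0.1714·66.33 + 0.2771·71.12 + 0.1429·86.42 + 0.1138·49.26 ≈ 67.9480...
→ 67.95.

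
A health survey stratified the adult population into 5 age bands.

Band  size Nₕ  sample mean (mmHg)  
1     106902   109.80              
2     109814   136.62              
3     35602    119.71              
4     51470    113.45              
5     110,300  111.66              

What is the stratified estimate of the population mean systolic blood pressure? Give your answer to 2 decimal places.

118.71

N = 414088; weights Wₕ = Nₕ/N = (0.2582, 0.2652, 0.0860, 0.1243, 0.2664).
x̄_st = Σ Wₕ·x̄ₕ = 0.2582·109.80 + 0.2652·136.62 + 0.0860·119.71 + 0.1243·113.45 + 0.2664·111.66 ≈ 118.7137...
→ 118.71.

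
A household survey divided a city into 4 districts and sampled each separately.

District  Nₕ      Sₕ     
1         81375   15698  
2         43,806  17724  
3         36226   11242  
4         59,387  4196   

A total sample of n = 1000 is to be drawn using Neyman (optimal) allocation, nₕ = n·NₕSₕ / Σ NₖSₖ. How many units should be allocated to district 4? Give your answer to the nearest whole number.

1: NₕSₕ = 81375·15698 = 1277424750
2: NₕSₕ = 43806·17724 = 776417544
3: NₕSₕ = 36226·11242 = 407252692
4: NₕSₕ = 59387·4196 = 249187852
Σ NₕSₕ = 2710282838.
n_4 = 1000·249187852/2710282838 = 91.942... → 92.

92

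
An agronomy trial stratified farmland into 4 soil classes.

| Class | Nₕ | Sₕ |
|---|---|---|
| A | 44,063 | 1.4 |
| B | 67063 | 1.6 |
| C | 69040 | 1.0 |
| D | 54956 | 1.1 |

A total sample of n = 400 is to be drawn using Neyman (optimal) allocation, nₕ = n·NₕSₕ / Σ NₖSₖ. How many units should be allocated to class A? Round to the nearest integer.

Σ NₕSₕ = 44063·1.4 + 67063·1.6 + 69040·1.0 + 54956·1.1 = 298480.6.
Share for A: 61688.2/298480.6 = 0.20667.
n_A = 400 × 0.20667 = 82.670... → 83.

83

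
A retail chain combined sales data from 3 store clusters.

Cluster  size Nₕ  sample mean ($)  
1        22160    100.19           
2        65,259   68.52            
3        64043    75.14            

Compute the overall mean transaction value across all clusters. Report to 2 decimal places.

N = 22160 + 65259 + 64043 = 151462.
The stratified mean weights each stratum mean by its population share Nₕ/N.
Σ Nₕx̄ₕ = 22160·100.19 + 65259·68.52 + 64043·75.14 = 2220210.4 + 4471546.68 + 4812191.02 = 11503948.1.
Divide by N: 11503948.1 / 151462 = 75.9527... → 75.95.

75.95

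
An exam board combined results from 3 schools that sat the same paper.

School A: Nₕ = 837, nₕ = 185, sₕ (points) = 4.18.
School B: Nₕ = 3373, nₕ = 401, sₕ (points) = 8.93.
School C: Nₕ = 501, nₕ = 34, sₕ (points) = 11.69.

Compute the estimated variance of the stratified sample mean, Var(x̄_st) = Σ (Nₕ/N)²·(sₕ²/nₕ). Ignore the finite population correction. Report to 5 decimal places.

0.15038

N = 4711. Term for each stratum: Wₕ²sₕ²/nₕ.
Var(x̄_st) = 0.00298130 + 0.10194479 + 0.04545685 = 0.15038294 → 0.15038.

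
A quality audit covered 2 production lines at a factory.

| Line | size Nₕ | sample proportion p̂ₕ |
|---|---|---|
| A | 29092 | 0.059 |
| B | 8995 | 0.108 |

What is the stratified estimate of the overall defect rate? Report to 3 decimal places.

0.071

N = 29092 + 8995 = 38087.
Overall proportion = Σ (Nₕ/N)·p̂ₕ.
Σ Nₕp̂ₕ = 1716.428 + 971.46 = 2687.888.
2687.888 / 38087 = 0.07057... → 0.071.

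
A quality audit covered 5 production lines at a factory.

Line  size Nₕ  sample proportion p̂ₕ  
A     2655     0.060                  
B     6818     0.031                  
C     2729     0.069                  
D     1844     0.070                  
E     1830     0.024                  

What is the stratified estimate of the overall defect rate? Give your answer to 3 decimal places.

Wₕ = Nₕ/N with N = 15876: 0.1672, 0.4295, 0.1719, 0.1162, 0.1153.
p̂_st = 0.1672·0.060 + 0.4295·0.031 + 0.1719·0.069 + 0.1162·0.070 + 0.1153·0.024 ≈ 0.04610... → 0.046.

0.046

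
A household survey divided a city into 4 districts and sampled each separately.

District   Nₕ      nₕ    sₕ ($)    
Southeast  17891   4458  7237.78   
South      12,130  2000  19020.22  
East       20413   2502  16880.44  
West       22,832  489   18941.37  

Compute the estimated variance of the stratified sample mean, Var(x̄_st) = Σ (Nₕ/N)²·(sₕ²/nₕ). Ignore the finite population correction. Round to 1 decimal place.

85751.5

N = 73266; Wₕ = Nₕ/N.
district Southeast: (17891/73266)²·7237.78²/4458 = 700.7046
district South: (12130/73266)²·19020.22²/2000 = 4958.1278
district East: (20413/73266)²·16880.44²/2502 = 8840.7463
district West: (22832/73266)²·18941.37²/489 = 71251.9680
Sum = 85751.5467 → 85751.5.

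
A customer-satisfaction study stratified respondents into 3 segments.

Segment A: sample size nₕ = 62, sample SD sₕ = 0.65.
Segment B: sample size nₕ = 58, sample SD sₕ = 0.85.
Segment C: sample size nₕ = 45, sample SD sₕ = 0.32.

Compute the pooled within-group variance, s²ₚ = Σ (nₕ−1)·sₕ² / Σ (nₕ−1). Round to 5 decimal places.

Degrees of freedom: 61 + 57 + 44 = 162.
Σ(nₕ−1)sₕ² = 61·0.4225 + 57·0.7225 + 44·0.1024 = 71.4606.
s²ₚ = 71.4606 / 162 = 0.4411148... → 0.44111.

0.44111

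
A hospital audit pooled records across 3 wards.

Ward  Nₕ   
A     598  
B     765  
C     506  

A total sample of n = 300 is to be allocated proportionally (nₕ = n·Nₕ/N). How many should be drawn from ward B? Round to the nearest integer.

123

Share of ward B = 765/1869 = 0.40931.
Allocate 300 × 0.40931 = 122.793... → 123.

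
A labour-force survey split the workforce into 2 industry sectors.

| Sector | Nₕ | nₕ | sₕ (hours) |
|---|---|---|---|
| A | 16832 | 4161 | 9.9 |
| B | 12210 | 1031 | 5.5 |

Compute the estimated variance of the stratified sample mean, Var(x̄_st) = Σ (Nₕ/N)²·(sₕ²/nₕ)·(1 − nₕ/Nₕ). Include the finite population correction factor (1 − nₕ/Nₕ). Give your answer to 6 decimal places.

N = 29042. Term for each stratum: Wₕ²sₕ²/nₕ·(1−nₕ/Nₕ).
Var(x̄_st) = 0.005956158 + 0.004748236 = 0.010704394 → 0.010704.

0.010704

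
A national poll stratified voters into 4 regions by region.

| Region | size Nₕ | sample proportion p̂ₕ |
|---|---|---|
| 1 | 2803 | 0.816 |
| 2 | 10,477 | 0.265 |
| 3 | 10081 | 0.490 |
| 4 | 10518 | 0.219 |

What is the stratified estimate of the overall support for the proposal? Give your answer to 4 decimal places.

N = 2803 + 10477 + 10081 + 10518 = 33879.
Overall proportion = Σ (Nₕ/N)·p̂ₕ.
Σ Nₕp̂ₕ = 2287.248 + 2776.405 + 4939.69 + 2303.442 = 12306.785.
12306.785 / 33879 = 0.363257... → 0.3633.

0.3633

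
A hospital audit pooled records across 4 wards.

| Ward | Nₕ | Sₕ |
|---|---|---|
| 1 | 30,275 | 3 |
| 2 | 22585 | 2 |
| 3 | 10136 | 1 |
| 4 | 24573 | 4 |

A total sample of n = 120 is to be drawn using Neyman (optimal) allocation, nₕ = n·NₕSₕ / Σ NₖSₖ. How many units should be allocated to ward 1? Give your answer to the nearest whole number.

Σ NₕSₕ = 30275·3 + 22585·2 + 10136·1 + 24573·4 = 244423.
Share for 1: 90825/244423 = 0.37159.
n_1 = 120 × 0.37159 = 44.591... → 45.

45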